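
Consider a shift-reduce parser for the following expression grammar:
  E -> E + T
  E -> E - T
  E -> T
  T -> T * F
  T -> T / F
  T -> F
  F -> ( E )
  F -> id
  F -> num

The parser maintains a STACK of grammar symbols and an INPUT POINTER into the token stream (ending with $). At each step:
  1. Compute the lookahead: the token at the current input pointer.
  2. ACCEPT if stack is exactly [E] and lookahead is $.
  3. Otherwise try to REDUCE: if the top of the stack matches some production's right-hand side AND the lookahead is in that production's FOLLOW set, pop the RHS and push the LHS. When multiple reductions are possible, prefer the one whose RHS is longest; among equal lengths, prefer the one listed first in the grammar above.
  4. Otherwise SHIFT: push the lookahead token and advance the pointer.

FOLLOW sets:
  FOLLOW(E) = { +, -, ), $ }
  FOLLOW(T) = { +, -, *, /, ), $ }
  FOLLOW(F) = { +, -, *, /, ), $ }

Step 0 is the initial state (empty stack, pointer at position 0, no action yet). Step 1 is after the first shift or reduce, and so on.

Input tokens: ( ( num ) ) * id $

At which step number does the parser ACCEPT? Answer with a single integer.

Answer: 19

Derivation:
Step 1: shift (. Stack=[(] ptr=1 lookahead=( remaining=[( num ) ) * id $]
Step 2: shift (. Stack=[( (] ptr=2 lookahead=num remaining=[num ) ) * id $]
Step 3: shift num. Stack=[( ( num] ptr=3 lookahead=) remaining=[) ) * id $]
Step 4: reduce F->num. Stack=[( ( F] ptr=3 lookahead=) remaining=[) ) * id $]
Step 5: reduce T->F. Stack=[( ( T] ptr=3 lookahead=) remaining=[) ) * id $]
Step 6: reduce E->T. Stack=[( ( E] ptr=3 lookahead=) remaining=[) ) * id $]
Step 7: shift ). Stack=[( ( E )] ptr=4 lookahead=) remaining=[) * id $]
Step 8: reduce F->( E ). Stack=[( F] ptr=4 lookahead=) remaining=[) * id $]
Step 9: reduce T->F. Stack=[( T] ptr=4 lookahead=) remaining=[) * id $]
Step 10: reduce E->T. Stack=[( E] ptr=4 lookahead=) remaining=[) * id $]
Step 11: shift ). Stack=[( E )] ptr=5 lookahead=* remaining=[* id $]
Step 12: reduce F->( E ). Stack=[F] ptr=5 lookahead=* remaining=[* id $]
Step 13: reduce T->F. Stack=[T] ptr=5 lookahead=* remaining=[* id $]
Step 14: shift *. Stack=[T *] ptr=6 lookahead=id remaining=[id $]
Step 15: shift id. Stack=[T * id] ptr=7 lookahead=$ remaining=[$]
Step 16: reduce F->id. Stack=[T * F] ptr=7 lookahead=$ remaining=[$]
Step 17: reduce T->T * F. Stack=[T] ptr=7 lookahead=$ remaining=[$]
Step 18: reduce E->T. Stack=[E] ptr=7 lookahead=$ remaining=[$]
Step 19: accept. Stack=[E] ptr=7 lookahead=$ remaining=[$]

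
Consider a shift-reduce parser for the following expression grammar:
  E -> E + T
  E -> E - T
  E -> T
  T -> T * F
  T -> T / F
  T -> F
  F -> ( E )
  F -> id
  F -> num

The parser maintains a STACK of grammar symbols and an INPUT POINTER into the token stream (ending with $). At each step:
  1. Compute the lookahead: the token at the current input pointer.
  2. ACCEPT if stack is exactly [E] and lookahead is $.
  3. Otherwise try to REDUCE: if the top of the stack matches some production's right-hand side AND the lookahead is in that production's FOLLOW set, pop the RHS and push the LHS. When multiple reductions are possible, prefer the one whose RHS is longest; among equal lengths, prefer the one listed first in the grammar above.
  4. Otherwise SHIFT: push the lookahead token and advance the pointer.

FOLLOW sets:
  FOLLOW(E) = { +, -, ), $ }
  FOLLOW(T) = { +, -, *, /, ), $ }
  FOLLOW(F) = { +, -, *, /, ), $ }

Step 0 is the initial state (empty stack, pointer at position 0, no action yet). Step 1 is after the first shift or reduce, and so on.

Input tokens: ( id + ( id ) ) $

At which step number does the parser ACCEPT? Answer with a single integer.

Step 1: shift (. Stack=[(] ptr=1 lookahead=id remaining=[id + ( id ) ) $]
Step 2: shift id. Stack=[( id] ptr=2 lookahead=+ remaining=[+ ( id ) ) $]
Step 3: reduce F->id. Stack=[( F] ptr=2 lookahead=+ remaining=[+ ( id ) ) $]
Step 4: reduce T->F. Stack=[( T] ptr=2 lookahead=+ remaining=[+ ( id ) ) $]
Step 5: reduce E->T. Stack=[( E] ptr=2 lookahead=+ remaining=[+ ( id ) ) $]
Step 6: shift +. Stack=[( E +] ptr=3 lookahead=( remaining=[( id ) ) $]
Step 7: shift (. Stack=[( E + (] ptr=4 lookahead=id remaining=[id ) ) $]
Step 8: shift id. Stack=[( E + ( id] ptr=5 lookahead=) remaining=[) ) $]
Step 9: reduce F->id. Stack=[( E + ( F] ptr=5 lookahead=) remaining=[) ) $]
Step 10: reduce T->F. Stack=[( E + ( T] ptr=5 lookahead=) remaining=[) ) $]
Step 11: reduce E->T. Stack=[( E + ( E] ptr=5 lookahead=) remaining=[) ) $]
Step 12: shift ). Stack=[( E + ( E )] ptr=6 lookahead=) remaining=[) $]
Step 13: reduce F->( E ). Stack=[( E + F] ptr=6 lookahead=) remaining=[) $]
Step 14: reduce T->F. Stack=[( E + T] ptr=6 lookahead=) remaining=[) $]
Step 15: reduce E->E + T. Stack=[( E] ptr=6 lookahead=) remaining=[) $]
Step 16: shift ). Stack=[( E )] ptr=7 lookahead=$ remaining=[$]
Step 17: reduce F->( E ). Stack=[F] ptr=7 lookahead=$ remaining=[$]
Step 18: reduce T->F. Stack=[T] ptr=7 lookahead=$ remaining=[$]
Step 19: reduce E->T. Stack=[E] ptr=7 lookahead=$ remaining=[$]
Step 20: accept. Stack=[E] ptr=7 lookahead=$ remaining=[$]

Answer: 20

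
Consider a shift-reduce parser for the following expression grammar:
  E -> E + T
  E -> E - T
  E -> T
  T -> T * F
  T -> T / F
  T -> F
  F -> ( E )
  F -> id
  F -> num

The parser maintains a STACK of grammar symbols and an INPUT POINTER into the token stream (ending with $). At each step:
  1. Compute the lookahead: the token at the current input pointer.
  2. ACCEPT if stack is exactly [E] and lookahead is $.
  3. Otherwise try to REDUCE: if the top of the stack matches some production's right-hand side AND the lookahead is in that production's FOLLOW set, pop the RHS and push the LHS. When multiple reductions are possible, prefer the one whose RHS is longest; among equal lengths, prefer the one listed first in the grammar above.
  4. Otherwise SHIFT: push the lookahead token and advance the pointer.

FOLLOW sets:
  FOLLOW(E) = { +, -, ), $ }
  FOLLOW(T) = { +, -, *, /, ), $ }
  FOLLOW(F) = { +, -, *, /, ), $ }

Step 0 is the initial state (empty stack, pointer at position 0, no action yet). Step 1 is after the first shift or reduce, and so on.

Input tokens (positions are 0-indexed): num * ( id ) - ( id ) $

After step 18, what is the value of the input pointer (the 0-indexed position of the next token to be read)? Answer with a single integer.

Step 1: shift num. Stack=[num] ptr=1 lookahead=* remaining=[* ( id ) - ( id ) $]
Step 2: reduce F->num. Stack=[F] ptr=1 lookahead=* remaining=[* ( id ) - ( id ) $]
Step 3: reduce T->F. Stack=[T] ptr=1 lookahead=* remaining=[* ( id ) - ( id ) $]
Step 4: shift *. Stack=[T *] ptr=2 lookahead=( remaining=[( id ) - ( id ) $]
Step 5: shift (. Stack=[T * (] ptr=3 lookahead=id remaining=[id ) - ( id ) $]
Step 6: shift id. Stack=[T * ( id] ptr=4 lookahead=) remaining=[) - ( id ) $]
Step 7: reduce F->id. Stack=[T * ( F] ptr=4 lookahead=) remaining=[) - ( id ) $]
Step 8: reduce T->F. Stack=[T * ( T] ptr=4 lookahead=) remaining=[) - ( id ) $]
Step 9: reduce E->T. Stack=[T * ( E] ptr=4 lookahead=) remaining=[) - ( id ) $]
Step 10: shift ). Stack=[T * ( E )] ptr=5 lookahead=- remaining=[- ( id ) $]
Step 11: reduce F->( E ). Stack=[T * F] ptr=5 lookahead=- remaining=[- ( id ) $]
Step 12: reduce T->T * F. Stack=[T] ptr=5 lookahead=- remaining=[- ( id ) $]
Step 13: reduce E->T. Stack=[E] ptr=5 lookahead=- remaining=[- ( id ) $]
Step 14: shift -. Stack=[E -] ptr=6 lookahead=( remaining=[( id ) $]
Step 15: shift (. Stack=[E - (] ptr=7 lookahead=id remaining=[id ) $]
Step 16: shift id. Stack=[E - ( id] ptr=8 lookahead=) remaining=[) $]
Step 17: reduce F->id. Stack=[E - ( F] ptr=8 lookahead=) remaining=[) $]
Step 18: reduce T->F. Stack=[E - ( T] ptr=8 lookahead=) remaining=[) $]

Answer: 8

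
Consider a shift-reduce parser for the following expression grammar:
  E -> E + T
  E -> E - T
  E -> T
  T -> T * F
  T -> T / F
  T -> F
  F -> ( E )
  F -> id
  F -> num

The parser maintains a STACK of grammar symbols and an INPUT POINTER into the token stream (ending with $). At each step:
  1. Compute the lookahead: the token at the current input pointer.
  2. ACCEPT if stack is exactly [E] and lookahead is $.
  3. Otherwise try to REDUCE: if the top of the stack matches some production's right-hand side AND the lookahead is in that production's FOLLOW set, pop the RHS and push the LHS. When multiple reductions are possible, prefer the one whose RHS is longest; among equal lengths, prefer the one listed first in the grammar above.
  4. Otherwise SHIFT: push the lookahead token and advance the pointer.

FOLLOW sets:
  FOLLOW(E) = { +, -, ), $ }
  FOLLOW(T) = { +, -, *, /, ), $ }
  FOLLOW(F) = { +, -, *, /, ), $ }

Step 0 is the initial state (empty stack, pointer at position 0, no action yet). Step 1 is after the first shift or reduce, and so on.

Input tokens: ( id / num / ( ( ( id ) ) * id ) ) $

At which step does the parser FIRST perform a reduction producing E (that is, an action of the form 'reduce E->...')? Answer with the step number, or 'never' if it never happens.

Step 1: shift (. Stack=[(] ptr=1 lookahead=id remaining=[id / num / ( ( ( id ) ) * id ) ) $]
Step 2: shift id. Stack=[( id] ptr=2 lookahead=/ remaining=[/ num / ( ( ( id ) ) * id ) ) $]
Step 3: reduce F->id. Stack=[( F] ptr=2 lookahead=/ remaining=[/ num / ( ( ( id ) ) * id ) ) $]
Step 4: reduce T->F. Stack=[( T] ptr=2 lookahead=/ remaining=[/ num / ( ( ( id ) ) * id ) ) $]
Step 5: shift /. Stack=[( T /] ptr=3 lookahead=num remaining=[num / ( ( ( id ) ) * id ) ) $]
Step 6: shift num. Stack=[( T / num] ptr=4 lookahead=/ remaining=[/ ( ( ( id ) ) * id ) ) $]
Step 7: reduce F->num. Stack=[( T / F] ptr=4 lookahead=/ remaining=[/ ( ( ( id ) ) * id ) ) $]
Step 8: reduce T->T / F. Stack=[( T] ptr=4 lookahead=/ remaining=[/ ( ( ( id ) ) * id ) ) $]
Step 9: shift /. Stack=[( T /] ptr=5 lookahead=( remaining=[( ( ( id ) ) * id ) ) $]
Step 10: shift (. Stack=[( T / (] ptr=6 lookahead=( remaining=[( ( id ) ) * id ) ) $]
Step 11: shift (. Stack=[( T / ( (] ptr=7 lookahead=( remaining=[( id ) ) * id ) ) $]
Step 12: shift (. Stack=[( T / ( ( (] ptr=8 lookahead=id remaining=[id ) ) * id ) ) $]
Step 13: shift id. Stack=[( T / ( ( ( id] ptr=9 lookahead=) remaining=[) ) * id ) ) $]
Step 14: reduce F->id. Stack=[( T / ( ( ( F] ptr=9 lookahead=) remaining=[) ) * id ) ) $]
Step 15: reduce T->F. Stack=[( T / ( ( ( T] ptr=9 lookahead=) remaining=[) ) * id ) ) $]
Step 16: reduce E->T. Stack=[( T / ( ( ( E] ptr=9 lookahead=) remaining=[) ) * id ) ) $]

Answer: 16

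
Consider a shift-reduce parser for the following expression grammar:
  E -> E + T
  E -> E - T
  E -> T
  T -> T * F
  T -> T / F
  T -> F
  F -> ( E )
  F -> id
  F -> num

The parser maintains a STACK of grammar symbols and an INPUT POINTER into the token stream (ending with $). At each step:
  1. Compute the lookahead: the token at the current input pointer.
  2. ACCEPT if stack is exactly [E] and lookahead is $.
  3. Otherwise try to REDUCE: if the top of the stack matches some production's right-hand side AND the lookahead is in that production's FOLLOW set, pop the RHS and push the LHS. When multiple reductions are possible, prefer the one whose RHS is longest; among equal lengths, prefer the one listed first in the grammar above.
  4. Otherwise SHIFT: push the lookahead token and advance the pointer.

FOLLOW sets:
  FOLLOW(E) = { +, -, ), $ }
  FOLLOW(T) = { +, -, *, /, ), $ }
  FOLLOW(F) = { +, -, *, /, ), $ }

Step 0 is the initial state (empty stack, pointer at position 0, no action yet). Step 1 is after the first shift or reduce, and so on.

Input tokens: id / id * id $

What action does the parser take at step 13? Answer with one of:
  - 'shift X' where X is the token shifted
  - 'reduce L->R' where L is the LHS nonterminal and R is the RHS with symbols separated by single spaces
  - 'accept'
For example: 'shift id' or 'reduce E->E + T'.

Step 1: shift id. Stack=[id] ptr=1 lookahead=/ remaining=[/ id * id $]
Step 2: reduce F->id. Stack=[F] ptr=1 lookahead=/ remaining=[/ id * id $]
Step 3: reduce T->F. Stack=[T] ptr=1 lookahead=/ remaining=[/ id * id $]
Step 4: shift /. Stack=[T /] ptr=2 lookahead=id remaining=[id * id $]
Step 5: shift id. Stack=[T / id] ptr=3 lookahead=* remaining=[* id $]
Step 6: reduce F->id. Stack=[T / F] ptr=3 lookahead=* remaining=[* id $]
Step 7: reduce T->T / F. Stack=[T] ptr=3 lookahead=* remaining=[* id $]
Step 8: shift *. Stack=[T *] ptr=4 lookahead=id remaining=[id $]
Step 9: shift id. Stack=[T * id] ptr=5 lookahead=$ remaining=[$]
Step 10: reduce F->id. Stack=[T * F] ptr=5 lookahead=$ remaining=[$]
Step 11: reduce T->T * F. Stack=[T] ptr=5 lookahead=$ remaining=[$]
Step 12: reduce E->T. Stack=[E] ptr=5 lookahead=$ remaining=[$]
Step 13: accept. Stack=[E] ptr=5 lookahead=$ remaining=[$]

Answer: accept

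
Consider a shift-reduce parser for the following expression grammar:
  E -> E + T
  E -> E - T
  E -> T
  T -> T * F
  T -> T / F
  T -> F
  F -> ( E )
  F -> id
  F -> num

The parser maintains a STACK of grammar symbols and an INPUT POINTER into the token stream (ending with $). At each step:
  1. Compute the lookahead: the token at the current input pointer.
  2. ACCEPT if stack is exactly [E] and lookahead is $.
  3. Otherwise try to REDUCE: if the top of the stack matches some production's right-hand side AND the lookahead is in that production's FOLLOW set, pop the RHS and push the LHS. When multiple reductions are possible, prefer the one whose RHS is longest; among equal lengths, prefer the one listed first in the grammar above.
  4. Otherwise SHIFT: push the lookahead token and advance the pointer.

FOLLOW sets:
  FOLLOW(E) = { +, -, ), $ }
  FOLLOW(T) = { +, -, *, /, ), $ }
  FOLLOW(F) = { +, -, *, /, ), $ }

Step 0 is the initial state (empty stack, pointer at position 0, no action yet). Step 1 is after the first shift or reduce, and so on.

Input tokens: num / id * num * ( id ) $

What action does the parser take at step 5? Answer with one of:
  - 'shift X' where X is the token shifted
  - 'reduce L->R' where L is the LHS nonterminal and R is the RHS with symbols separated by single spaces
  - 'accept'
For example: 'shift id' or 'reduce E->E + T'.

Answer: shift id

Derivation:
Step 1: shift num. Stack=[num] ptr=1 lookahead=/ remaining=[/ id * num * ( id ) $]
Step 2: reduce F->num. Stack=[F] ptr=1 lookahead=/ remaining=[/ id * num * ( id ) $]
Step 3: reduce T->F. Stack=[T] ptr=1 lookahead=/ remaining=[/ id * num * ( id ) $]
Step 4: shift /. Stack=[T /] ptr=2 lookahead=id remaining=[id * num * ( id ) $]
Step 5: shift id. Stack=[T / id] ptr=3 lookahead=* remaining=[* num * ( id ) $]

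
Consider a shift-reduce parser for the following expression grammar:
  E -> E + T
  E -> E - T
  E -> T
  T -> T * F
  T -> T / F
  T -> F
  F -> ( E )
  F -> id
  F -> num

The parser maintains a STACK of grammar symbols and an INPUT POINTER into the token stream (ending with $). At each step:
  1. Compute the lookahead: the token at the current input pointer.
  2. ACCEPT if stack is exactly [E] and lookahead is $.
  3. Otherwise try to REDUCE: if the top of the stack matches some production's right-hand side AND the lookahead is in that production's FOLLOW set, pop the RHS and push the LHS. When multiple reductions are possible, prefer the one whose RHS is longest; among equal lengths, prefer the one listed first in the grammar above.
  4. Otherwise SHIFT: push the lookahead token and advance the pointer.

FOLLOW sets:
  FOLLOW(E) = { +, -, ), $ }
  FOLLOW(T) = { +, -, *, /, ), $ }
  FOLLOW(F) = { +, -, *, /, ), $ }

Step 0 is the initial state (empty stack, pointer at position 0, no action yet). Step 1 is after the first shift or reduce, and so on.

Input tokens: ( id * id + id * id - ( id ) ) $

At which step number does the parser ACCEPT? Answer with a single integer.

Answer: 33

Derivation:
Step 1: shift (. Stack=[(] ptr=1 lookahead=id remaining=[id * id + id * id - ( id ) ) $]
Step 2: shift id. Stack=[( id] ptr=2 lookahead=* remaining=[* id + id * id - ( id ) ) $]
Step 3: reduce F->id. Stack=[( F] ptr=2 lookahead=* remaining=[* id + id * id - ( id ) ) $]
Step 4: reduce T->F. Stack=[( T] ptr=2 lookahead=* remaining=[* id + id * id - ( id ) ) $]
Step 5: shift *. Stack=[( T *] ptr=3 lookahead=id remaining=[id + id * id - ( id ) ) $]
Step 6: shift id. Stack=[( T * id] ptr=4 lookahead=+ remaining=[+ id * id - ( id ) ) $]
Step 7: reduce F->id. Stack=[( T * F] ptr=4 lookahead=+ remaining=[+ id * id - ( id ) ) $]
Step 8: reduce T->T * F. Stack=[( T] ptr=4 lookahead=+ remaining=[+ id * id - ( id ) ) $]
Step 9: reduce E->T. Stack=[( E] ptr=4 lookahead=+ remaining=[+ id * id - ( id ) ) $]
Step 10: shift +. Stack=[( E +] ptr=5 lookahead=id remaining=[id * id - ( id ) ) $]
Step 11: shift id. Stack=[( E + id] ptr=6 lookahead=* remaining=[* id - ( id ) ) $]
Step 12: reduce F->id. Stack=[( E + F] ptr=6 lookahead=* remaining=[* id - ( id ) ) $]
Step 13: reduce T->F. Stack=[( E + T] ptr=6 lookahead=* remaining=[* id - ( id ) ) $]
Step 14: shift *. Stack=[( E + T *] ptr=7 lookahead=id remaining=[id - ( id ) ) $]
Step 15: shift id. Stack=[( E + T * id] ptr=8 lookahead=- remaining=[- ( id ) ) $]
Step 16: reduce F->id. Stack=[( E + T * F] ptr=8 lookahead=- remaining=[- ( id ) ) $]
Step 17: reduce T->T * F. Stack=[( E + T] ptr=8 lookahead=- remaining=[- ( id ) ) $]
Step 18: reduce E->E + T. Stack=[( E] ptr=8 lookahead=- remaining=[- ( id ) ) $]
Step 19: shift -. Stack=[( E -] ptr=9 lookahead=( remaining=[( id ) ) $]
Step 20: shift (. Stack=[( E - (] ptr=10 lookahead=id remaining=[id ) ) $]
Step 21: shift id. Stack=[( E - ( id] ptr=11 lookahead=) remaining=[) ) $]
Step 22: reduce F->id. Stack=[( E - ( F] ptr=11 lookahead=) remaining=[) ) $]
Step 23: reduce T->F. Stack=[( E - ( T] ptr=11 lookahead=) remaining=[) ) $]
Step 24: reduce E->T. Stack=[( E - ( E] ptr=11 lookahead=) remaining=[) ) $]
Step 25: shift ). Stack=[( E - ( E )] ptr=12 lookahead=) remaining=[) $]
Step 26: reduce F->( E ). Stack=[( E - F] ptr=12 lookahead=) remaining=[) $]
Step 27: reduce T->F. Stack=[( E - T] ptr=12 lookahead=) remaining=[) $]
Step 28: reduce E->E - T. Stack=[( E] ptr=12 lookahead=) remaining=[) $]
Step 29: shift ). Stack=[( E )] ptr=13 lookahead=$ remaining=[$]
Step 30: reduce F->( E ). Stack=[F] ptr=13 lookahead=$ remaining=[$]
Step 31: reduce T->F. Stack=[T] ptr=13 lookahead=$ remaining=[$]
Step 32: reduce E->T. Stack=[E] ptr=13 lookahead=$ remaining=[$]
Step 33: accept. Stack=[E] ptr=13 lookahead=$ remaining=[$]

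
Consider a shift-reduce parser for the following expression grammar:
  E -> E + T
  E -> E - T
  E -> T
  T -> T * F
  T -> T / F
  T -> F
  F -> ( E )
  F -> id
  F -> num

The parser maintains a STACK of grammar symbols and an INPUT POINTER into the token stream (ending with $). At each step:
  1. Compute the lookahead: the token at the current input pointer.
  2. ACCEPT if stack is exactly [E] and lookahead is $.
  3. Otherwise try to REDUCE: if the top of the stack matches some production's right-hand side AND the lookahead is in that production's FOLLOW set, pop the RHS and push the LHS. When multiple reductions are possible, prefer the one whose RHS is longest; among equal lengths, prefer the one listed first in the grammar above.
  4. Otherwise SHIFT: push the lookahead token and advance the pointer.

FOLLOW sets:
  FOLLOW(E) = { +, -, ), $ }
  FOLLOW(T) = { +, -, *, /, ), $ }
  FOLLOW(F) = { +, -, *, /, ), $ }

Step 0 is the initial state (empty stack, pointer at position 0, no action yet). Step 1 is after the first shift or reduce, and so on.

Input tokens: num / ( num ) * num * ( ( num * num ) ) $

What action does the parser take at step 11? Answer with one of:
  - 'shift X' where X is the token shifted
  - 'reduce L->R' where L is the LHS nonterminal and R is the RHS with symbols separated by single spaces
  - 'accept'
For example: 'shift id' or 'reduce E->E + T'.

Answer: reduce F->( E )

Derivation:
Step 1: shift num. Stack=[num] ptr=1 lookahead=/ remaining=[/ ( num ) * num * ( ( num * num ) ) $]
Step 2: reduce F->num. Stack=[F] ptr=1 lookahead=/ remaining=[/ ( num ) * num * ( ( num * num ) ) $]
Step 3: reduce T->F. Stack=[T] ptr=1 lookahead=/ remaining=[/ ( num ) * num * ( ( num * num ) ) $]
Step 4: shift /. Stack=[T /] ptr=2 lookahead=( remaining=[( num ) * num * ( ( num * num ) ) $]
Step 5: shift (. Stack=[T / (] ptr=3 lookahead=num remaining=[num ) * num * ( ( num * num ) ) $]
Step 6: shift num. Stack=[T / ( num] ptr=4 lookahead=) remaining=[) * num * ( ( num * num ) ) $]
Step 7: reduce F->num. Stack=[T / ( F] ptr=4 lookahead=) remaining=[) * num * ( ( num * num ) ) $]
Step 8: reduce T->F. Stack=[T / ( T] ptr=4 lookahead=) remaining=[) * num * ( ( num * num ) ) $]
Step 9: reduce E->T. Stack=[T / ( E] ptr=4 lookahead=) remaining=[) * num * ( ( num * num ) ) $]
Step 10: shift ). Stack=[T / ( E )] ptr=5 lookahead=* remaining=[* num * ( ( num * num ) ) $]
Step 11: reduce F->( E ). Stack=[T / F] ptr=5 lookahead=* remaining=[* num * ( ( num * num ) ) $]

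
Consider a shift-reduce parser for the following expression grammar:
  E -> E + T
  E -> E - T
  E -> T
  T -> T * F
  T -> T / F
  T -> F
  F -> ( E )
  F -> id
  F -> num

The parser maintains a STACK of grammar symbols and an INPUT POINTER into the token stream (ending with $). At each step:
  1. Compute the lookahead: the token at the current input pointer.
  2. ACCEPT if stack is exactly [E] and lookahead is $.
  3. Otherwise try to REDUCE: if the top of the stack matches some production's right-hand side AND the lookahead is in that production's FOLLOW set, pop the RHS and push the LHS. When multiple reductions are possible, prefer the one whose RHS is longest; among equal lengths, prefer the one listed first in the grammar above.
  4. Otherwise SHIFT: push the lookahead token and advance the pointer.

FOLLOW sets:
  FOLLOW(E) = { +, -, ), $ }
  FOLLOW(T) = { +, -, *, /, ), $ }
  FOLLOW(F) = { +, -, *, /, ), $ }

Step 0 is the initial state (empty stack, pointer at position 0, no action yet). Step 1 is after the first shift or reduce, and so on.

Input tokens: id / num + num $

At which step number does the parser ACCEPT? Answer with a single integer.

Answer: 14

Derivation:
Step 1: shift id. Stack=[id] ptr=1 lookahead=/ remaining=[/ num + num $]
Step 2: reduce F->id. Stack=[F] ptr=1 lookahead=/ remaining=[/ num + num $]
Step 3: reduce T->F. Stack=[T] ptr=1 lookahead=/ remaining=[/ num + num $]
Step 4: shift /. Stack=[T /] ptr=2 lookahead=num remaining=[num + num $]
Step 5: shift num. Stack=[T / num] ptr=3 lookahead=+ remaining=[+ num $]
Step 6: reduce F->num. Stack=[T / F] ptr=3 lookahead=+ remaining=[+ num $]
Step 7: reduce T->T / F. Stack=[T] ptr=3 lookahead=+ remaining=[+ num $]
Step 8: reduce E->T. Stack=[E] ptr=3 lookahead=+ remaining=[+ num $]
Step 9: shift +. Stack=[E +] ptr=4 lookahead=num remaining=[num $]
Step 10: shift num. Stack=[E + num] ptr=5 lookahead=$ remaining=[$]
Step 11: reduce F->num. Stack=[E + F] ptr=5 lookahead=$ remaining=[$]
Step 12: reduce T->F. Stack=[E + T] ptr=5 lookahead=$ remaining=[$]
Step 13: reduce E->E + T. Stack=[E] ptr=5 lookahead=$ remaining=[$]
Step 14: accept. Stack=[E] ptr=5 lookahead=$ remaining=[$]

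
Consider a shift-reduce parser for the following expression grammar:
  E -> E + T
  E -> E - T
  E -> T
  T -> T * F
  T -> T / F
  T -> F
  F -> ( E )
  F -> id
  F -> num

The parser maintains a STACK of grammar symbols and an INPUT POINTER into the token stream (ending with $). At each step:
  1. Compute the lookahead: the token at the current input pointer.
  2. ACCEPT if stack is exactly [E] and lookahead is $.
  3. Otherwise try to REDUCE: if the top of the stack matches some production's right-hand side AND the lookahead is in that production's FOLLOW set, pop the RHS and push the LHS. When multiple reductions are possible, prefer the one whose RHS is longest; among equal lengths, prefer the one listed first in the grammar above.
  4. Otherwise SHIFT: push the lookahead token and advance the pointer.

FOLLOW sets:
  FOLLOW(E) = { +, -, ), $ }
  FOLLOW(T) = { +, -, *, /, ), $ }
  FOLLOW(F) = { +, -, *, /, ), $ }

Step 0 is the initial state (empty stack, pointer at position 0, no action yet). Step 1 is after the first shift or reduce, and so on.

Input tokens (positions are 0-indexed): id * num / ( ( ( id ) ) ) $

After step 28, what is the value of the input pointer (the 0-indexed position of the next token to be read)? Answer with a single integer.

Answer: 11

Derivation:
Step 1: shift id. Stack=[id] ptr=1 lookahead=* remaining=[* num / ( ( ( id ) ) ) $]
Step 2: reduce F->id. Stack=[F] ptr=1 lookahead=* remaining=[* num / ( ( ( id ) ) ) $]
Step 3: reduce T->F. Stack=[T] ptr=1 lookahead=* remaining=[* num / ( ( ( id ) ) ) $]
Step 4: shift *. Stack=[T *] ptr=2 lookahead=num remaining=[num / ( ( ( id ) ) ) $]
Step 5: shift num. Stack=[T * num] ptr=3 lookahead=/ remaining=[/ ( ( ( id ) ) ) $]
Step 6: reduce F->num. Stack=[T * F] ptr=3 lookahead=/ remaining=[/ ( ( ( id ) ) ) $]
Step 7: reduce T->T * F. Stack=[T] ptr=3 lookahead=/ remaining=[/ ( ( ( id ) ) ) $]
Step 8: shift /. Stack=[T /] ptr=4 lookahead=( remaining=[( ( ( id ) ) ) $]
Step 9: shift (. Stack=[T / (] ptr=5 lookahead=( remaining=[( ( id ) ) ) $]
Step 10: shift (. Stack=[T / ( (] ptr=6 lookahead=( remaining=[( id ) ) ) $]
Step 11: shift (. Stack=[T / ( ( (] ptr=7 lookahead=id remaining=[id ) ) ) $]
Step 12: shift id. Stack=[T / ( ( ( id] ptr=8 lookahead=) remaining=[) ) ) $]
Step 13: reduce F->id. Stack=[T / ( ( ( F] ptr=8 lookahead=) remaining=[) ) ) $]
Step 14: reduce T->F. Stack=[T / ( ( ( T] ptr=8 lookahead=) remaining=[) ) ) $]
Step 15: reduce E->T. Stack=[T / ( ( ( E] ptr=8 lookahead=) remaining=[) ) ) $]
Step 16: shift ). Stack=[T / ( ( ( E )] ptr=9 lookahead=) remaining=[) ) $]
Step 17: reduce F->( E ). Stack=[T / ( ( F] ptr=9 lookahead=) remaining=[) ) $]
Step 18: reduce T->F. Stack=[T / ( ( T] ptr=9 lookahead=) remaining=[) ) $]
Step 19: reduce E->T. Stack=[T / ( ( E] ptr=9 lookahead=) remaining=[) ) $]
Step 20: shift ). Stack=[T / ( ( E )] ptr=10 lookahead=) remaining=[) $]
Step 21: reduce F->( E ). Stack=[T / ( F] ptr=10 lookahead=) remaining=[) $]
Step 22: reduce T->F. Stack=[T / ( T] ptr=10 lookahead=) remaining=[) $]
Step 23: reduce E->T. Stack=[T / ( E] ptr=10 lookahead=) remaining=[) $]
Step 24: shift ). Stack=[T / ( E )] ptr=11 lookahead=$ remaining=[$]
Step 25: reduce F->( E ). Stack=[T / F] ptr=11 lookahead=$ remaining=[$]
Step 26: reduce T->T / F. Stack=[T] ptr=11 lookahead=$ remaining=[$]
Step 27: reduce E->T. Stack=[E] ptr=11 lookahead=$ remaining=[$]
Step 28: accept. Stack=[E] ptr=11 lookahead=$ remaining=[$]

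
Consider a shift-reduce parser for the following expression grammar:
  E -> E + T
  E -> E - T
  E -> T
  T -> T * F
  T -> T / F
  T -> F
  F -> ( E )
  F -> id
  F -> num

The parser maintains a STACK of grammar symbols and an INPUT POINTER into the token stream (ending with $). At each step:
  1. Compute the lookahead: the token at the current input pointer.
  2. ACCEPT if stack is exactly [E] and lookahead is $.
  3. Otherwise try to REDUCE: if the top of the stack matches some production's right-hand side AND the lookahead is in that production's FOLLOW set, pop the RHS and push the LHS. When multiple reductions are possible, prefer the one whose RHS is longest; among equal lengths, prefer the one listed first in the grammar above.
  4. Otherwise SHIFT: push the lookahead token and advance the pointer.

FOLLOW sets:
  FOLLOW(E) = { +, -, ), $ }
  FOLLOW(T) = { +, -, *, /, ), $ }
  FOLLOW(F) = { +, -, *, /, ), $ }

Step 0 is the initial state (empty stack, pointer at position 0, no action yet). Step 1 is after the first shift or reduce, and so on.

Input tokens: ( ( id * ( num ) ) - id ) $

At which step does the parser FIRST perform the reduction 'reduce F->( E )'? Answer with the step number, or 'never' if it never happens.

Answer: 13

Derivation:
Step 1: shift (. Stack=[(] ptr=1 lookahead=( remaining=[( id * ( num ) ) - id ) $]
Step 2: shift (. Stack=[( (] ptr=2 lookahead=id remaining=[id * ( num ) ) - id ) $]
Step 3: shift id. Stack=[( ( id] ptr=3 lookahead=* remaining=[* ( num ) ) - id ) $]
Step 4: reduce F->id. Stack=[( ( F] ptr=3 lookahead=* remaining=[* ( num ) ) - id ) $]
Step 5: reduce T->F. Stack=[( ( T] ptr=3 lookahead=* remaining=[* ( num ) ) - id ) $]
Step 6: shift *. Stack=[( ( T *] ptr=4 lookahead=( remaining=[( num ) ) - id ) $]
Step 7: shift (. Stack=[( ( T * (] ptr=5 lookahead=num remaining=[num ) ) - id ) $]
Step 8: shift num. Stack=[( ( T * ( num] ptr=6 lookahead=) remaining=[) ) - id ) $]
Step 9: reduce F->num. Stack=[( ( T * ( F] ptr=6 lookahead=) remaining=[) ) - id ) $]
Step 10: reduce T->F. Stack=[( ( T * ( T] ptr=6 lookahead=) remaining=[) ) - id ) $]
Step 11: reduce E->T. Stack=[( ( T * ( E] ptr=6 lookahead=) remaining=[) ) - id ) $]
Step 12: shift ). Stack=[( ( T * ( E )] ptr=7 lookahead=) remaining=[) - id ) $]
Step 13: reduce F->( E ). Stack=[( ( T * F] ptr=7 lookahead=) remaining=[) - id ) $]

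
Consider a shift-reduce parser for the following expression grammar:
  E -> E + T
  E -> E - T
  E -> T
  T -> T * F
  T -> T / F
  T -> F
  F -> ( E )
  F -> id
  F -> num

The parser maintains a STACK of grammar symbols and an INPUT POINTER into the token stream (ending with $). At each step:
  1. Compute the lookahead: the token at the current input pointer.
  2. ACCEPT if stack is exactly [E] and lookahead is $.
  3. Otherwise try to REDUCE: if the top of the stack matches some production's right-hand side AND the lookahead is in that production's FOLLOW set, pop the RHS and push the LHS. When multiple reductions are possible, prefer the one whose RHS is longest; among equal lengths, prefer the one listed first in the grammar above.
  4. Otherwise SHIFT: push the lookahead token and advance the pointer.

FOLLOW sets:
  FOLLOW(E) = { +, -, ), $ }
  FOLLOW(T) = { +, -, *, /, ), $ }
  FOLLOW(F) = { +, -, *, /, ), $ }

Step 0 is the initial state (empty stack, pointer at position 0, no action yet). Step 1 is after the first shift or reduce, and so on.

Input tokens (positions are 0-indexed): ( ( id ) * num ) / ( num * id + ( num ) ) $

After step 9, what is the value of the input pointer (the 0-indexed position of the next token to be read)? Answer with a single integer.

Answer: 4

Derivation:
Step 1: shift (. Stack=[(] ptr=1 lookahead=( remaining=[( id ) * num ) / ( num * id + ( num ) ) $]
Step 2: shift (. Stack=[( (] ptr=2 lookahead=id remaining=[id ) * num ) / ( num * id + ( num ) ) $]
Step 3: shift id. Stack=[( ( id] ptr=3 lookahead=) remaining=[) * num ) / ( num * id + ( num ) ) $]
Step 4: reduce F->id. Stack=[( ( F] ptr=3 lookahead=) remaining=[) * num ) / ( num * id + ( num ) ) $]
Step 5: reduce T->F. Stack=[( ( T] ptr=3 lookahead=) remaining=[) * num ) / ( num * id + ( num ) ) $]
Step 6: reduce E->T. Stack=[( ( E] ptr=3 lookahead=) remaining=[) * num ) / ( num * id + ( num ) ) $]
Step 7: shift ). Stack=[( ( E )] ptr=4 lookahead=* remaining=[* num ) / ( num * id + ( num ) ) $]
Step 8: reduce F->( E ). Stack=[( F] ptr=4 lookahead=* remaining=[* num ) / ( num * id + ( num ) ) $]
Step 9: reduce T->F. Stack=[( T] ptr=4 lookahead=* remaining=[* num ) / ( num * id + ( num ) ) $]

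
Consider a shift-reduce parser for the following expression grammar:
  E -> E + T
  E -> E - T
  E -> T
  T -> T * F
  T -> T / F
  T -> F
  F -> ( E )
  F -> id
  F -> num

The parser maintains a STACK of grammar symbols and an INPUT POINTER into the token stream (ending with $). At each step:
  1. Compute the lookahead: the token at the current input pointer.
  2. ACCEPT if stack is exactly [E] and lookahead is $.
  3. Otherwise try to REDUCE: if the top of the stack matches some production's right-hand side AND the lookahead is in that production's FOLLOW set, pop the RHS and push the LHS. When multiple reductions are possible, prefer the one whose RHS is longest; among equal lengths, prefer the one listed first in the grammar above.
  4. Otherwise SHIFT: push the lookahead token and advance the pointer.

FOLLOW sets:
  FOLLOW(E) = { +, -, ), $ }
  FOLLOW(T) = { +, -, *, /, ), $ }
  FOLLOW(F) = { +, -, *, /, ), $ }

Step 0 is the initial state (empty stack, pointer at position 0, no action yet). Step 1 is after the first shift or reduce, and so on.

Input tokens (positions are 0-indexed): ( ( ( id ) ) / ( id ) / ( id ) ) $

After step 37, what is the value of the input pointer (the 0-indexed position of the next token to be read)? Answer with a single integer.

Answer: 15

Derivation:
Step 1: shift (. Stack=[(] ptr=1 lookahead=( remaining=[( ( id ) ) / ( id ) / ( id ) ) $]
Step 2: shift (. Stack=[( (] ptr=2 lookahead=( remaining=[( id ) ) / ( id ) / ( id ) ) $]
Step 3: shift (. Stack=[( ( (] ptr=3 lookahead=id remaining=[id ) ) / ( id ) / ( id ) ) $]
Step 4: shift id. Stack=[( ( ( id] ptr=4 lookahead=) remaining=[) ) / ( id ) / ( id ) ) $]
Step 5: reduce F->id. Stack=[( ( ( F] ptr=4 lookahead=) remaining=[) ) / ( id ) / ( id ) ) $]
Step 6: reduce T->F. Stack=[( ( ( T] ptr=4 lookahead=) remaining=[) ) / ( id ) / ( id ) ) $]
Step 7: reduce E->T. Stack=[( ( ( E] ptr=4 lookahead=) remaining=[) ) / ( id ) / ( id ) ) $]
Step 8: shift ). Stack=[( ( ( E )] ptr=5 lookahead=) remaining=[) / ( id ) / ( id ) ) $]
Step 9: reduce F->( E ). Stack=[( ( F] ptr=5 lookahead=) remaining=[) / ( id ) / ( id ) ) $]
Step 10: reduce T->F. Stack=[( ( T] ptr=5 lookahead=) remaining=[) / ( id ) / ( id ) ) $]
Step 11: reduce E->T. Stack=[( ( E] ptr=5 lookahead=) remaining=[) / ( id ) / ( id ) ) $]
Step 12: shift ). Stack=[( ( E )] ptr=6 lookahead=/ remaining=[/ ( id ) / ( id ) ) $]
Step 13: reduce F->( E ). Stack=[( F] ptr=6 lookahead=/ remaining=[/ ( id ) / ( id ) ) $]
Step 14: reduce T->F. Stack=[( T] ptr=6 lookahead=/ remaining=[/ ( id ) / ( id ) ) $]
Step 15: shift /. Stack=[( T /] ptr=7 lookahead=( remaining=[( id ) / ( id ) ) $]
Step 16: shift (. Stack=[( T / (] ptr=8 lookahead=id remaining=[id ) / ( id ) ) $]
Step 17: shift id. Stack=[( T / ( id] ptr=9 lookahead=) remaining=[) / ( id ) ) $]
Step 18: reduce F->id. Stack=[( T / ( F] ptr=9 lookahead=) remaining=[) / ( id ) ) $]
Step 19: reduce T->F. Stack=[( T / ( T] ptr=9 lookahead=) remaining=[) / ( id ) ) $]
Step 20: reduce E->T. Stack=[( T / ( E] ptr=9 lookahead=) remaining=[) / ( id ) ) $]
Step 21: shift ). Stack=[( T / ( E )] ptr=10 lookahead=/ remaining=[/ ( id ) ) $]
Step 22: reduce F->( E ). Stack=[( T / F] ptr=10 lookahead=/ remaining=[/ ( id ) ) $]
Step 23: reduce T->T / F. Stack=[( T] ptr=10 lookahead=/ remaining=[/ ( id ) ) $]
Step 24: shift /. Stack=[( T /] ptr=11 lookahead=( remaining=[( id ) ) $]
Step 25: shift (. Stack=[( T / (] ptr=12 lookahead=id remaining=[id ) ) $]
Step 26: shift id. Stack=[( T / ( id] ptr=13 lookahead=) remaining=[) ) $]
Step 27: reduce F->id. Stack=[( T / ( F] ptr=13 lookahead=) remaining=[) ) $]
Step 28: reduce T->F. Stack=[( T / ( T] ptr=13 lookahead=) remaining=[) ) $]
Step 29: reduce E->T. Stack=[( T / ( E] ptr=13 lookahead=) remaining=[) ) $]
Step 30: shift ). Stack=[( T / ( E )] ptr=14 lookahead=) remaining=[) $]
Step 31: reduce F->( E ). Stack=[( T / F] ptr=14 lookahead=) remaining=[) $]
Step 32: reduce T->T / F. Stack=[( T] ptr=14 lookahead=) remaining=[) $]
Step 33: reduce E->T. Stack=[( E] ptr=14 lookahead=) remaining=[) $]
Step 34: shift ). Stack=[( E )] ptr=15 lookahead=$ remaining=[$]
Step 35: reduce F->( E ). Stack=[F] ptr=15 lookahead=$ remaining=[$]
Step 36: reduce T->F. Stack=[T] ptr=15 lookahead=$ remaining=[$]
Step 37: reduce E->T. Stack=[E] ptr=15 lookahead=$ remaining=[$]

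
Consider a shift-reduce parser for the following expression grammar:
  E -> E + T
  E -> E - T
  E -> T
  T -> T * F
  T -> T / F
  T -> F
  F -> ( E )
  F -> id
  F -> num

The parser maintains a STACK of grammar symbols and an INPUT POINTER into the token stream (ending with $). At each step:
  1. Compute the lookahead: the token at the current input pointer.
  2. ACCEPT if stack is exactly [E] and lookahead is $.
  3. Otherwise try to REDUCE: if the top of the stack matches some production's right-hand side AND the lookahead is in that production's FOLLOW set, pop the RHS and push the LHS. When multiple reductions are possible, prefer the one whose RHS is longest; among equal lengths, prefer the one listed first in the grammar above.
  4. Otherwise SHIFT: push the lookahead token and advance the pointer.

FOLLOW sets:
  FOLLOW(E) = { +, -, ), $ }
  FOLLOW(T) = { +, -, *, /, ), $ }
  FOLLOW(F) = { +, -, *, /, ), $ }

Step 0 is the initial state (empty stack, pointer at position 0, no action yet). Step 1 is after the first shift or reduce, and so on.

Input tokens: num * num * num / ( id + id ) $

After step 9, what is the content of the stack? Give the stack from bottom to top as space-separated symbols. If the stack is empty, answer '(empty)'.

Step 1: shift num. Stack=[num] ptr=1 lookahead=* remaining=[* num * num / ( id + id ) $]
Step 2: reduce F->num. Stack=[F] ptr=1 lookahead=* remaining=[* num * num / ( id + id ) $]
Step 3: reduce T->F. Stack=[T] ptr=1 lookahead=* remaining=[* num * num / ( id + id ) $]
Step 4: shift *. Stack=[T *] ptr=2 lookahead=num remaining=[num * num / ( id + id ) $]
Step 5: shift num. Stack=[T * num] ptr=3 lookahead=* remaining=[* num / ( id + id ) $]
Step 6: reduce F->num. Stack=[T * F] ptr=3 lookahead=* remaining=[* num / ( id + id ) $]
Step 7: reduce T->T * F. Stack=[T] ptr=3 lookahead=* remaining=[* num / ( id + id ) $]
Step 8: shift *. Stack=[T *] ptr=4 lookahead=num remaining=[num / ( id + id ) $]
Step 9: shift num. Stack=[T * num] ptr=5 lookahead=/ remaining=[/ ( id + id ) $]

Answer: T * num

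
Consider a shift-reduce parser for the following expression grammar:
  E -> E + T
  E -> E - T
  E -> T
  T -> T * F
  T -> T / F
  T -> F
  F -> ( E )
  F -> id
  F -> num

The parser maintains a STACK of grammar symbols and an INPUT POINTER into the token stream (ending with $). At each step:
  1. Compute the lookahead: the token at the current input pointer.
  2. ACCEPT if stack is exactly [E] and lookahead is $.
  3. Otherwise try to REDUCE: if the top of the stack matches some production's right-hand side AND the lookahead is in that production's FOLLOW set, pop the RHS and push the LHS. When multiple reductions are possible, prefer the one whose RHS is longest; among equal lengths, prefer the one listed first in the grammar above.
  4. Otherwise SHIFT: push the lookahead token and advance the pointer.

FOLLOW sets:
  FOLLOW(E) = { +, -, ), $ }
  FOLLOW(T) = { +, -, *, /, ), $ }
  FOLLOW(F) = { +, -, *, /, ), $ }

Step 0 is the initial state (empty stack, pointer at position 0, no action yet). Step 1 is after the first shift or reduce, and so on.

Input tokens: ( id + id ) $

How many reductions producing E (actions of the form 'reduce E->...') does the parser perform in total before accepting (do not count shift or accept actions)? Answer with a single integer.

Step 1: shift (. Stack=[(] ptr=1 lookahead=id remaining=[id + id ) $]
Step 2: shift id. Stack=[( id] ptr=2 lookahead=+ remaining=[+ id ) $]
Step 3: reduce F->id. Stack=[( F] ptr=2 lookahead=+ remaining=[+ id ) $]
Step 4: reduce T->F. Stack=[( T] ptr=2 lookahead=+ remaining=[+ id ) $]
Step 5: reduce E->T. Stack=[( E] ptr=2 lookahead=+ remaining=[+ id ) $]
Step 6: shift +. Stack=[( E +] ptr=3 lookahead=id remaining=[id ) $]
Step 7: shift id. Stack=[( E + id] ptr=4 lookahead=) remaining=[) $]
Step 8: reduce F->id. Stack=[( E + F] ptr=4 lookahead=) remaining=[) $]
Step 9: reduce T->F. Stack=[( E + T] ptr=4 lookahead=) remaining=[) $]
Step 10: reduce E->E + T. Stack=[( E] ptr=4 lookahead=) remaining=[) $]
Step 11: shift ). Stack=[( E )] ptr=5 lookahead=$ remaining=[$]
Step 12: reduce F->( E ). Stack=[F] ptr=5 lookahead=$ remaining=[$]
Step 13: reduce T->F. Stack=[T] ptr=5 lookahead=$ remaining=[$]
Step 14: reduce E->T. Stack=[E] ptr=5 lookahead=$ remaining=[$]
Step 15: accept. Stack=[E] ptr=5 lookahead=$ remaining=[$]

Answer: 3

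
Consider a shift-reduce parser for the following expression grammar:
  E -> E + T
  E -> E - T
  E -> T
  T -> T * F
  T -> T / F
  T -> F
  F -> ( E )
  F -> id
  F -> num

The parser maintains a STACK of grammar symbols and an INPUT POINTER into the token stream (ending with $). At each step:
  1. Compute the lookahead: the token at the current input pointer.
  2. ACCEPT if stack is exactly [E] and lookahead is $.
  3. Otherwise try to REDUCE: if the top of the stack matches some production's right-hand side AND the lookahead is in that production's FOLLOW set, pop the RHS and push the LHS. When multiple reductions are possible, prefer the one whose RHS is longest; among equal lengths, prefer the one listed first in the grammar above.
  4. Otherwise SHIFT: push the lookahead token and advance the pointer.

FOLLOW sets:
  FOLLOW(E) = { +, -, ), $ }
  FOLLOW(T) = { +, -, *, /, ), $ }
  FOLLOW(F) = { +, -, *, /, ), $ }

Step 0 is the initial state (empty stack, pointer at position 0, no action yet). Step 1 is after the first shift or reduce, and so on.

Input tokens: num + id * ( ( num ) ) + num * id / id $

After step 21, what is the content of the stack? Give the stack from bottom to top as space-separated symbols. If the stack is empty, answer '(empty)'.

Step 1: shift num. Stack=[num] ptr=1 lookahead=+ remaining=[+ id * ( ( num ) ) + num * id / id $]
Step 2: reduce F->num. Stack=[F] ptr=1 lookahead=+ remaining=[+ id * ( ( num ) ) + num * id / id $]
Step 3: reduce T->F. Stack=[T] ptr=1 lookahead=+ remaining=[+ id * ( ( num ) ) + num * id / id $]
Step 4: reduce E->T. Stack=[E] ptr=1 lookahead=+ remaining=[+ id * ( ( num ) ) + num * id / id $]
Step 5: shift +. Stack=[E +] ptr=2 lookahead=id remaining=[id * ( ( num ) ) + num * id / id $]
Step 6: shift id. Stack=[E + id] ptr=3 lookahead=* remaining=[* ( ( num ) ) + num * id / id $]
Step 7: reduce F->id. Stack=[E + F] ptr=3 lookahead=* remaining=[* ( ( num ) ) + num * id / id $]
Step 8: reduce T->F. Stack=[E + T] ptr=3 lookahead=* remaining=[* ( ( num ) ) + num * id / id $]
Step 9: shift *. Stack=[E + T *] ptr=4 lookahead=( remaining=[( ( num ) ) + num * id / id $]
Step 10: shift (. Stack=[E + T * (] ptr=5 lookahead=( remaining=[( num ) ) + num * id / id $]
Step 11: shift (. Stack=[E + T * ( (] ptr=6 lookahead=num remaining=[num ) ) + num * id / id $]
Step 12: shift num. Stack=[E + T * ( ( num] ptr=7 lookahead=) remaining=[) ) + num * id / id $]
Step 13: reduce F->num. Stack=[E + T * ( ( F] ptr=7 lookahead=) remaining=[) ) + num * id / id $]
Step 14: reduce T->F. Stack=[E + T * ( ( T] ptr=7 lookahead=) remaining=[) ) + num * id / id $]
Step 15: reduce E->T. Stack=[E + T * ( ( E] ptr=7 lookahead=) remaining=[) ) + num * id / id $]
Step 16: shift ). Stack=[E + T * ( ( E )] ptr=8 lookahead=) remaining=[) + num * id / id $]
Step 17: reduce F->( E ). Stack=[E + T * ( F] ptr=8 lookahead=) remaining=[) + num * id / id $]
Step 18: reduce T->F. Stack=[E + T * ( T] ptr=8 lookahead=) remaining=[) + num * id / id $]
Step 19: reduce E->T. Stack=[E + T * ( E] ptr=8 lookahead=) remaining=[) + num * id / id $]
Step 20: shift ). Stack=[E + T * ( E )] ptr=9 lookahead=+ remaining=[+ num * id / id $]
Step 21: reduce F->( E ). Stack=[E + T * F] ptr=9 lookahead=+ remaining=[+ num * id / id $]

Answer: E + T * F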